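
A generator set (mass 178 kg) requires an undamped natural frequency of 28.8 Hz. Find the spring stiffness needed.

5830000 N/m

ω_n = 2πf_n = 2π × 28.8 = 181.0 rad/s.
k = m·ω_n² = 178 × 181.0² = 178 × 32740 = 5829000 N/m.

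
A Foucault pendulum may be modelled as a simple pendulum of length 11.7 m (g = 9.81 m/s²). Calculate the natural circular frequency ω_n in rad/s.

0.916 rad/s

For a simple pendulum ω_n = √(g/L) = √(9.81/11.7) = √0.8385 = 0.9157 rad/s.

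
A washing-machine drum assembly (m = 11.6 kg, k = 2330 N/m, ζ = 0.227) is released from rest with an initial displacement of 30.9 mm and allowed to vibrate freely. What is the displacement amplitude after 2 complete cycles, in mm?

1.65 mm

Logarithmic decrement δ = 2πζ/√(1 − ζ²) = 2π × 0.2270/√(1 − 0.0515) = 1.465.
After n cycles, x_n/x₀ = e^(−nδ), so x_2 = 30.9 × e^(−2 × 1.465) = 30.9 × 0.05345 = 1.652 mm.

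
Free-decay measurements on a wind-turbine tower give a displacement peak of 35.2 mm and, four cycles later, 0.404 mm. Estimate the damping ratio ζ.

Logarithmic decrement δ = (1/n)·ln(x₀/x_n) = (1/4)·ln(35.2/0.404) = (1/4)·ln(87.13) = 1.117.
ζ = δ/√(4π² + δ²) = 1.117/√(39.48 + 1.25) = 1.117/6.382 = 0.1750.

0.175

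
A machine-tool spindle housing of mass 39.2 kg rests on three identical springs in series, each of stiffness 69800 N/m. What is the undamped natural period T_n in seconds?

Series springs: 1/k_eq = 3/69800, so k_eq = 69800/3 = 23270 N/m.
ω_n = √(k_eq/m) = √(23270/39.2) = √593.5 = 24.36 rad/s.
T_n = 2π/ω_n = 6.283/24.36 = 0.2579 s.

0.258 s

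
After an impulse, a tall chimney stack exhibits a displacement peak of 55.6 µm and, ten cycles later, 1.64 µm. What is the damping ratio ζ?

0.0560

Logarithmic decrement δ = (1/n)·ln(x₀/x_n) = (1/10)·ln(55.6/1.64) = (1/10)·ln(33.90) = 0.3523.
ζ = δ/√(4π² + δ²) = 0.3523/√(39.48 + 0.124) = 0.3523/6.293 = 0.05599.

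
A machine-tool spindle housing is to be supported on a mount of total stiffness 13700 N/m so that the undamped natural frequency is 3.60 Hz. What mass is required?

26.8 kg

ω_n = 2πf_n = 2π × 3.60 = 22.62 rad/s.
m = k/ω_n² = 13700/22.62² = 13700/511.6 = 26.78 kg.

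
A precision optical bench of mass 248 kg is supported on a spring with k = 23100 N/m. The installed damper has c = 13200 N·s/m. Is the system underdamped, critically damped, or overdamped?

overdamped

c_c = 2√(k·m) = 4787 N·s/m; ζ = c/c_c = 13200/4787 = 2.76.
Since ζ > 1 the system is overdamped.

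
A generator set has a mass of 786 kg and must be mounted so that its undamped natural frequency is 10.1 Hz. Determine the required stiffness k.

3170000 N/m

ω_n = 2πf_n = 2π × 10.1 = 63.46 rad/s.
k = m·ω_n² = 786 × 63.46² = 786 × 4027 = 3165000 N/m.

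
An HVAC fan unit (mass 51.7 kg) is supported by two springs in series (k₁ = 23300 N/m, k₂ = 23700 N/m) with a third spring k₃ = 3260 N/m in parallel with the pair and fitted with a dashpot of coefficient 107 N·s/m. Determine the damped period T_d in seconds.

Series pair: k_s = k₁k₂/(k₁+k₂) = (23300)(23700)/(23300 + 23700) = 11750 N/m. In parallel with k₃: k_eq = 11750 + 3260 = 15010 N/m.
ω_n = √(k_eq/m) = √(15010/51.7) = 17.04 rad/s.
Critical damping c_c = 2√(k_eq·m) = 2√(15010 × 51.7) = 1762 N·s/m, so ζ = c/c_c = 107/1762 = 0.06073.
ω_d = ω_n√(1 − ζ²) = 17.04 × √(1 − 0.00369) = 17.01 rad/s.
T_d = 2π/ω_d = 0.3694 s.

0.369 s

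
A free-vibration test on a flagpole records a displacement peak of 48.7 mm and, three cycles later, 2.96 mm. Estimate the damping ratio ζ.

0.147

Logarithmic decrement δ = (1/n)·ln(x₀/x_n) = (1/3)·ln(48.7/2.96) = (1/3)·ln(16.45) = 0.9335.
ζ = δ/√(4π² + δ²) = 0.9335/√(39.48 + 0.871) = 0.9335/6.352 = 0.1470.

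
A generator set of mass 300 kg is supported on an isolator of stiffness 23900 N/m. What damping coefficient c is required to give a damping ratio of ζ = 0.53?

2840 N·s/m

c_c = 2√(k·m) = 2√(23900 × 300) = 5355 N·s/m.
c = ζ·c_c = 0.53 × 5355 = 2838 N·s/m.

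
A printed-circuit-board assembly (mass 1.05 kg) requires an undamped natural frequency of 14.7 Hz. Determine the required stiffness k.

ω_n = 2πf_n = 2π × 14.7 = 92.36 rad/s.
k = m·ω_n² = 1.05 × 92.36² = 1.05 × 8531 = 8957 N/m.

8960 N/m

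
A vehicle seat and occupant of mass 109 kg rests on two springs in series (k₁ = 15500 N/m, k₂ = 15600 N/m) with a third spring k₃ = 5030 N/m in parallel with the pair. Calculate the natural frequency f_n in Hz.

1.73 Hz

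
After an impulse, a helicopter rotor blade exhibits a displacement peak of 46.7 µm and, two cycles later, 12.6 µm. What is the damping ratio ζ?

0.104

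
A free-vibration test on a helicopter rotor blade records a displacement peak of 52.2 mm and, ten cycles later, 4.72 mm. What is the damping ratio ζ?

0.0382

Logarithmic decrement δ = (1/n)·ln(x₀/x_n) = (1/10)·ln(52.2/4.72) = (1/10)·ln(11.06) = 0.2403.
ζ = δ/√(4π² + δ²) = 0.2403/√(39.48 + 0.0578) = 0.2403/6.288 = 0.03822.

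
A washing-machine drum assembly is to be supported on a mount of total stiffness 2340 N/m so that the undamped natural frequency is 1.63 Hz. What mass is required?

ω_n = 2πf_n = 2π × 1.63 = 10.24 rad/s.
m = k/ω_n² = 2340/10.24² = 2340/104.9 = 22.31 kg.

22.3 kg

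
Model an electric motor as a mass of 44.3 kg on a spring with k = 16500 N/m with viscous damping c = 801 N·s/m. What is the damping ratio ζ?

ω_n = √(k/m) = √(16500/44.3) = 19.30 rad/s.
Critical damping c_c = 2√(k·m) = 2√(16500 × 44.3) = 1710 N·s/m, so ζ = c/c_c = 801/1710 = 0.4684.

0.468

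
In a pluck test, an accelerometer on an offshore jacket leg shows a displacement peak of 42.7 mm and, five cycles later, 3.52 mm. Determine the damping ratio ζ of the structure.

0.0792

Logarithmic decrement δ = (1/n)·ln(x₀/x_n) = (1/5)·ln(42.7/3.52) = (1/5)·ln(12.13) = 0.4991.
ζ = δ/√(4π² + δ²) = 0.4991/√(39.48 + 0.249) = 0.4991/6.303 = 0.07919.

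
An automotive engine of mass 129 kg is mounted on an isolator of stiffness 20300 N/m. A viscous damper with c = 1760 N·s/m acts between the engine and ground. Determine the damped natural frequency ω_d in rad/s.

10.5 rad/s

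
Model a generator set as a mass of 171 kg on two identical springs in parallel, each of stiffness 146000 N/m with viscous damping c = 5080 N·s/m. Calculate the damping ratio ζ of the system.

0.359

Parallel springs add: k_eq = 2 × 146000 = 292000 N/m.
ω_n = √(k_eq/m) = √(292000/171) = 41.32 rad/s.
Critical damping c_c = 2√(k_eq·m) = 2√(292000 × 171) = 14130 N·s/m, so ζ = c/c_c = 5080/14130 = 0.3595.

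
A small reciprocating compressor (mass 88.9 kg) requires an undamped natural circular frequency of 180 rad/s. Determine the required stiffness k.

k = m·ω_n² = 88.9 × 180.0² = 88.9 × 32400 = 2880000 N/m.

2880000 N/m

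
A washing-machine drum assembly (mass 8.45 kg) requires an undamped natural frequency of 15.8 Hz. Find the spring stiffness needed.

ω_n = 2πf_n = 2π × 15.8 = 99.27 rad/s.
k = m·ω_n² = 8.45 × 99.27² = 8.45 × 9855 = 83280 N/m.

83300 N/m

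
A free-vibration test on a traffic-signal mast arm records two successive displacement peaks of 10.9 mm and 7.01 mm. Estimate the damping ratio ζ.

0.0701

Logarithmic decrement δ = (1/n)·ln(x₀/x_n) = (1/1)·ln(10.9/7.01) = (1/1)·ln(1.555) = 0.4414.
ζ = δ/√(4π² + δ²) = 0.4414/√(39.48 + 0.195) = 0.4414/6.299 = 0.07008.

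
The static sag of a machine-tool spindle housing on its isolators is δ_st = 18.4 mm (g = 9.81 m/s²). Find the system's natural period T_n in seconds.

0.272 s

ω_n = √(g/δ_st) = √(9.81/0.0184) = √533.2 = 23.09 rad/s.
T_n = 2π/ω_n = 6.283/23.09 = 0.2721 s.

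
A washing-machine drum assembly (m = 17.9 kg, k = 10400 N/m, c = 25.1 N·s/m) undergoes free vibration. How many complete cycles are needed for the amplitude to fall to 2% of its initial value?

ζ = c/(2√(km)) = 25.1/(2√(10400 × 17.9)) = 25.1/862.9 = 0.02909.
Logarithmic decrement δ = 2πζ/√(1 − ζ²) = 2π × 0.02909/√(1 − 0.000846) = 0.1828.
x_n/x₀ = e^(−nδ) ≤ 0.02; take ln: n ≥ ln(1/0.02)/δ = 3.912/0.1828 = 21.40.
So 22 complete cycles are required.

22 cycles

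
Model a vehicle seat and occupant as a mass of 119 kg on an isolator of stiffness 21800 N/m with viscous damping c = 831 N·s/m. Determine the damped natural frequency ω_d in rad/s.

ω_n = √(k/m) = √(21800/119) = 13.53 rad/s.
Critical damping c_c = 2√(k·m) = 2√(21800 × 119) = 3221 N·s/m, so ζ = c/c_c = 831/3221 = 0.2580.
ω_d = ω_n√(1 − ζ²) = 13.53 × √(1 − 0.0665) = 13.08 rad/s.

13.1 rad/s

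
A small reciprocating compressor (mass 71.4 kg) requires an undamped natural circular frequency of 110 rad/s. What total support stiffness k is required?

k = m·ω_n² = 71.4 × 110.0² = 71.4 × 12100 = 863900 N/m.

864000 N/m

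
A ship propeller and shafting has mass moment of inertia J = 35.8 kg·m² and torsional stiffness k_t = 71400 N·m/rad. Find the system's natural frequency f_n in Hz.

7.11 Hz

ω_n = √(k_t/J) = √(71400/35.8) = √1994 = 44.66 rad/s.
f_n = ω_n/(2π) = 44.66/6.283 = 7.108 Hz.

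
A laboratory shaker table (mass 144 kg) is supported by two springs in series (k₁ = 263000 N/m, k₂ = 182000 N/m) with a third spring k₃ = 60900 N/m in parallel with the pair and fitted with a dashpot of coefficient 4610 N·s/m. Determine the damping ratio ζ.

0.468

Series pair: k_s = k₁k₂/(k₁+k₂) = (263000)(182000)/(263000 + 182000) = 107600 N/m. In parallel with k₃: k_eq = 107600 + 60900 = 168500 N/m.
ω_n = √(k_eq/m) = √(168500/144) = 34.20 rad/s.
Critical damping c_c = 2√(k_eq·m) = 2√(168500 × 144) = 9851 N·s/m, so ζ = c/c_c = 4610/9851 = 0.4680.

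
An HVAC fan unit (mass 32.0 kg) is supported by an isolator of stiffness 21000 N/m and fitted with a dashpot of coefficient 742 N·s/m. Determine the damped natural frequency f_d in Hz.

3.64 Hz

ω_n = √(k/m) = √(21000/32.0) = 25.62 rad/s.
Critical damping c_c = 2√(k·m) = 2√(21000 × 32.0) = 1640 N·s/m, so ζ = c/c_c = 742/1640 = 0.4526.
ω_d = ω_n√(1 − ζ²) = 25.62 × √(1 − 0.205) = 22.84 rad/s.
f_d = ω_d/(2π) = 3.636 Hz.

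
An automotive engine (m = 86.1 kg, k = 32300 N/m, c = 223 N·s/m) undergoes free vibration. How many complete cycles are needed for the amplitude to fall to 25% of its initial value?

4 cycles

ζ = c/(2√(km)) = 223/(2√(32300 × 86.1)) = 223/3335 = 0.06686.
Logarithmic decrement δ = 2πζ/√(1 − ζ²) = 2π × 0.06686/√(1 − 0.00447) = 0.4210.
x_n/x₀ = e^(−nδ) ≤ 0.25; take ln: n ≥ ln(1/0.25)/δ = 1.386/0.4210 = 3.293.
So 4 complete cycles are required.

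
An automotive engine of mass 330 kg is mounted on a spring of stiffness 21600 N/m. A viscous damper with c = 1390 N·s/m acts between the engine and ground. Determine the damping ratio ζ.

ω_n = √(k/m) = √(21600/330) = 8.090 rad/s.
Critical damping c_c = 2√(k·m) = 2√(21600 × 330) = 5340 N·s/m, so ζ = c/c_c = 1390/5340 = 0.2603.

0.260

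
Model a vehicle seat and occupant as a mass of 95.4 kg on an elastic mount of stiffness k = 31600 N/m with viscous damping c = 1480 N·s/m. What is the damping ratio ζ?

0.426

ω_n = √(k/m) = √(31600/95.4) = 18.20 rad/s.
Critical damping c_c = 2√(k·m) = 2√(31600 × 95.4) = 3473 N·s/m, so ζ = c/c_c = 1480/3473 = 0.4262.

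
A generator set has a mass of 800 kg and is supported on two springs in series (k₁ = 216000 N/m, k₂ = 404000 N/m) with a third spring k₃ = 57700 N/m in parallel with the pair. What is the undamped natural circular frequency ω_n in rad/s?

15.7 rad/s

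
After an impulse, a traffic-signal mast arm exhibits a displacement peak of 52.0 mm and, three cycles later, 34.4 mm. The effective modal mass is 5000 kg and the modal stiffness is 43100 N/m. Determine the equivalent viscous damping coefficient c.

Logarithmic decrement δ = (1/n)·ln(x₀/x_n) = (1/3)·ln(52.0/34.4) = (1/3)·ln(1.512) = 0.1377.
ζ = δ/√(4π² + δ²) = 0.1377/√(39.48 + 0.0190) = 0.1377/6.285 = 0.02191.
c = ζ · 2√(km) = 0.02191 × 2√(43100 × 5000) = 0.02191 × 29360 = 643.4 N·s/m.

643 N·s/m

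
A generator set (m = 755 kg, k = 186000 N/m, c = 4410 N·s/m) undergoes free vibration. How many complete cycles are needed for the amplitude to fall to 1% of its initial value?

4 cycles

ζ = c/(2√(km)) = 4410/(2√(186000 × 755)) = 4410/23700 = 0.1861.
Logarithmic decrement δ = 2πζ/√(1 − ζ²) = 2π × 0.1861/√(1 − 0.0346) = 1.190.
x_n/x₀ = e^(−nδ) ≤ 0.01; take ln: n ≥ ln(1/0.01)/δ = 4.605/1.190 = 3.870.
So 4 complete cycles are required.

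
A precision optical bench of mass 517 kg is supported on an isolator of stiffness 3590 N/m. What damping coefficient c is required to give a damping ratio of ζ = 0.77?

c_c = 2√(k·m) = 2√(3590 × 517) = 2725 N·s/m.
c = ζ·c_c = 0.77 × 2725 = 2098 N·s/m.

2100 N·s/m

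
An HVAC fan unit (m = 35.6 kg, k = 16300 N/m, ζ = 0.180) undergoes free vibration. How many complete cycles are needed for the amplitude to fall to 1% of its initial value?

Logarithmic decrement δ = 2πζ/√(1 − ζ²) = 2π × 0.1800/√(1 − 0.0324) = 1.150.
x_n/x₀ = e^(−nδ) ≤ 0.01; take ln: n ≥ ln(1/0.01)/δ = 4.605/1.150 = 4.005.
So 5 complete cycles are required.

5 cycles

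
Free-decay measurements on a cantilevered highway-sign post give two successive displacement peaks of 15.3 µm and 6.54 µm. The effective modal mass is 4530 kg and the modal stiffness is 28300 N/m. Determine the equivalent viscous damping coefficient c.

3040 N·s/m

Logarithmic decrement δ = (1/n)·ln(x₀/x_n) = (1/1)·ln(15.3/6.54) = (1/1)·ln(2.339) = 0.8499.
ζ = δ/√(4π² + δ²) = 0.8499/√(39.48 + 0.722) = 0.8499/6.340 = 0.1340.
c = ζ · 2√(km) = 0.1340 × 2√(28300 × 4530) = 0.1340 × 22640 = 3036 N·s/m.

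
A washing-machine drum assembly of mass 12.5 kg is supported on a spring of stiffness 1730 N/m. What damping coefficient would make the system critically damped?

c_c = 2√(k·m) = 2√(1730 × 12.5) = 2 × 147.1 = 294.1 N·s/m.

294 N·s/m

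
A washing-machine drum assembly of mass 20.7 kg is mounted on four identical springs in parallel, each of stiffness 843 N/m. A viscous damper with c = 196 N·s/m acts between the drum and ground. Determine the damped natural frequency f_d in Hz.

1.89 Hz

Parallel springs add: k_eq = 4 × 843 = 3372 N/m.
ω_n = √(k_eq/m) = √(3372/20.7) = 12.76 rad/s.
Critical damping c_c = 2√(k_eq·m) = 2√(3372 × 20.7) = 528.4 N·s/m, so ζ = c/c_c = 196/528.4 = 0.3709.
ω_d = ω_n√(1 − ζ²) = 12.76 × √(1 − 0.138) = 11.85 rad/s.
f_d = ω_d/(2π) = 1.886 Hz.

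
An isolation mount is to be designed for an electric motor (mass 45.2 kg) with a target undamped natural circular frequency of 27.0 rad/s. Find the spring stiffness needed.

33000 N/m

k = m·ω_n² = 45.2 × 27.00² = 45.2 × 729.0 = 32950 N/m.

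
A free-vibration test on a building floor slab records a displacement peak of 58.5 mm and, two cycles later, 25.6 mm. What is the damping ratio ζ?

Logarithmic decrement δ = (1/n)·ln(x₀/x_n) = (1/2)·ln(58.5/25.6) = (1/2)·ln(2.285) = 0.4132.
ζ = δ/√(4π² + δ²) = 0.4132/√(39.48 + 0.171) = 0.4132/6.297 = 0.06562.

0.0656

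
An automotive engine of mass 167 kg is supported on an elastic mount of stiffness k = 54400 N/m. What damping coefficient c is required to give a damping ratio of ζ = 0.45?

c_c = 2√(k·m) = 2√(54400 × 167) = 6028 N·s/m.
c = ζ·c_c = 0.45 × 6028 = 2713 N·s/m.

2710 N·s/m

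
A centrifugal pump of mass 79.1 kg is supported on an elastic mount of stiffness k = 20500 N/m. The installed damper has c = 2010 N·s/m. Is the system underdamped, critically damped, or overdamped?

c_c = 2√(k·m) = 2547 N·s/m; ζ = c/c_c = 2010/2547 = 0.789.
Since ζ < 1 the system is underdamped.

underdamped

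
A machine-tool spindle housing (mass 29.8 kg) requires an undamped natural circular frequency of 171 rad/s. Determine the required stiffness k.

k = m·ω_n² = 29.8 × 171.0² = 29.8 × 29240 = 871400 N/m.

871000 N/m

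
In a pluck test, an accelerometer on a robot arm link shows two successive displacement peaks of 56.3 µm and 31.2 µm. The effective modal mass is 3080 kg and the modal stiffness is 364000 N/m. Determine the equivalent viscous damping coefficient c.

6260 N·s/m

Logarithmic decrement δ = (1/n)·ln(x₀/x_n) = (1/1)·ln(56.3/31.2) = (1/1)·ln(1.804) = 0.5903.
ζ = δ/√(4π² + δ²) = 0.5903/√(39.48 + 0.348) = 0.5903/6.311 = 0.09353.
c = ζ · 2√(km) = 0.09353 × 2√(364000 × 3080) = 0.09353 × 66970 = 6264 N·s/m.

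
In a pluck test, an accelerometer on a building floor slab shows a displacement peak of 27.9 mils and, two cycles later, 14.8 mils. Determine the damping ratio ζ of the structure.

0.0504

Logarithmic decrement δ = (1/n)·ln(x₀/x_n) = (1/2)·ln(27.9/14.8) = (1/2)·ln(1.885) = 0.3170.
ζ = δ/√(4π² + δ²) = 0.3170/√(39.48 + 0.100) = 0.3170/6.291 = 0.05039.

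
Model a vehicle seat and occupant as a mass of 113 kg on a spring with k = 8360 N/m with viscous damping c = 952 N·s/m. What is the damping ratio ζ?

0.490

ω_n = √(k/m) = √(8360/113) = 8.601 rad/s.
Critical damping c_c = 2√(k·m) = 2√(8360 × 113) = 1944 N·s/m, so ζ = c/c_c = 952/1944 = 0.4897.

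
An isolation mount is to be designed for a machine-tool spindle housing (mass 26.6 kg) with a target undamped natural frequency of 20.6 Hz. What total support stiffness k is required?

446000 N/m

ω_n = 2πf_n = 2π × 20.6 = 129.4 rad/s.
k = m·ω_n² = 26.6 × 129.4² = 26.6 × 16750 = 445600 N/m.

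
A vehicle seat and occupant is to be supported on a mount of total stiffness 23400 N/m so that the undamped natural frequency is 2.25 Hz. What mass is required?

117 kg

ω_n = 2πf_n = 2π × 2.25 = 14.14 rad/s.
m = k/ω_n² = 23400/14.14² = 23400/199.9 = 117.1 kg.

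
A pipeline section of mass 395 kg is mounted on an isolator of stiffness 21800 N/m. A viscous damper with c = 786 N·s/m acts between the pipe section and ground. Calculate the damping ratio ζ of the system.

ω_n = √(k/m) = √(21800/395) = 7.429 rad/s.
Critical damping c_c = 2√(k·m) = 2√(21800 × 395) = 5869 N·s/m, so ζ = c/c_c = 786/5869 = 0.1339.

0.134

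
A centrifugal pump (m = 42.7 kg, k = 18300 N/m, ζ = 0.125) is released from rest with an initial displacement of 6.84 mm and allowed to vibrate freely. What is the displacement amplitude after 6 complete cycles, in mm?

0.0592 mm

Logarithmic decrement δ = 2πζ/√(1 − ζ²) = 2π × 0.1250/√(1 − 0.0156) = 0.7916.
After n cycles, x_n/x₀ = e^(−nδ), so x_6 = 6.84 × e^(−6 × 0.7916) = 6.84 × 0.008655 = 0.05920 mm.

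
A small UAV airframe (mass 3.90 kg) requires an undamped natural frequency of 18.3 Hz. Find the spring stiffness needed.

ω_n = 2πf_n = 2π × 18.3 = 115.0 rad/s.
k = m·ω_n² = 3.90 × 115.0² = 3.90 × 13220 = 51560 N/m.

51600 N/m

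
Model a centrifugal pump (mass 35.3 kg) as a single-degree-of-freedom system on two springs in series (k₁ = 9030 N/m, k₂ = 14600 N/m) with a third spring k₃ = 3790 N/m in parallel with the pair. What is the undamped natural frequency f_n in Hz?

Series pair: k_s = k₁k₂/(k₁+k₂) = (9030)(14600)/(9030 + 14600) = 5579 N/m. In parallel with k₃: k_eq = 5579 + 3790 = 9369 N/m.
ω_n = √(k_eq/m) = √(9369/35.3) = √265.4 = 16.29 rad/s.
f_n = ω_n/(2π) = 16.29/6.283 = 2.593 Hz.

2.59 Hz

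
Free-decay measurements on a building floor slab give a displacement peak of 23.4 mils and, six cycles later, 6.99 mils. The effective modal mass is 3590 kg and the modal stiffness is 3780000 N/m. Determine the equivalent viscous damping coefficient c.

Logarithmic decrement δ = (1/n)·ln(x₀/x_n) = (1/6)·ln(23.4/6.99) = (1/6)·ln(3.348) = 0.2014.
ζ = δ/√(4π² + δ²) = 0.2014/√(39.48 + 0.0406) = 0.2014/6.286 = 0.03203.
c = ζ · 2√(km) = 0.03203 × 2√(3780000 × 3590) = 0.03203 × 233000 = 7463 N·s/m.

7460 N·s/m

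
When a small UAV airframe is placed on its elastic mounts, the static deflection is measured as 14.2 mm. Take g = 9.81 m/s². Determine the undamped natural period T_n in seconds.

ω_n = √(g/δ_st) = √(9.81/0.0142) = √690.8 = 26.28 rad/s.
T_n = 2π/ω_n = 6.283/26.28 = 0.2391 s.

0.239 s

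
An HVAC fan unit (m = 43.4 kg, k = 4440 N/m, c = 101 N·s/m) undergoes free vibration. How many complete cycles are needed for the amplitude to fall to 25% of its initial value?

2 cycles

ζ = c/(2√(km)) = 101/(2√(4440 × 43.4)) = 101/877.9 = 0.1150.
Logarithmic decrement δ = 2πζ/√(1 − ζ²) = 2π × 0.1150/√(1 − 0.0132) = 0.7277.
x_n/x₀ = e^(−nδ) ≤ 0.25; take ln: n ≥ ln(1/0.25)/δ = 1.386/0.7277 = 1.905.
So 2 complete cycles are required.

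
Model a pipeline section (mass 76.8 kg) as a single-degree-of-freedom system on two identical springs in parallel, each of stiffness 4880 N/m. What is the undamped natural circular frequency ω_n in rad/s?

Parallel springs add: k_eq = 2 × 4880 = 9760 N/m.
ω_n = √(k_eq/m) = √(9760/76.8) = √127.1 = 11.27 rad/s.

11.3 rad/s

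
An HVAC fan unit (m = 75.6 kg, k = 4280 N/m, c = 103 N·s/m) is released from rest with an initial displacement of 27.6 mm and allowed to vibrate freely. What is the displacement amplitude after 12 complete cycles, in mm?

ζ = c/(2√(km)) = 103/(2√(4280 × 75.6)) = 103/1138 = 0.09054.
Logarithmic decrement δ = 2πζ/√(1 − ζ²) = 2π × 0.09054/√(1 − 0.00820) = 0.5712.
After n cycles, x_n/x₀ = e^(−nδ), so x_12 = 27.6 × e^(−12 × 0.5712) = 27.6 × 0.001055 = 0.02911 mm.

0.0291 mm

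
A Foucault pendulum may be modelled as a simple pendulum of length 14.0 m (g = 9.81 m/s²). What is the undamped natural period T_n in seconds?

7.51 s

For a simple pendulum ω_n = √(g/L) = √(9.81/14.0) = √0.7007 = 0.8371 rad/s.
T_n = 2π/ω_n = 6.283/0.8371 = 7.506 s.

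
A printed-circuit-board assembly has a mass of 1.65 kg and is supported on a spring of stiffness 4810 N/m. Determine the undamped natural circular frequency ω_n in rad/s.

ω_n = √(k/m) = √(4810/1.65) = √2915 = 53.99 rad/s.

54.0 rad/s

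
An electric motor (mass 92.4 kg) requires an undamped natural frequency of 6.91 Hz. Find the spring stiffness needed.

ω_n = 2πf_n = 2π × 6.91 = 43.42 rad/s.
k = m·ω_n² = 92.4 × 43.42² = 92.4 × 1885 = 174200 N/m.

174000 N/m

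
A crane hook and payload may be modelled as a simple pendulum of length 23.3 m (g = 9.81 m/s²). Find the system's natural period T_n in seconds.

9.68 s

For a simple pendulum ω_n = √(g/L) = √(9.81/23.3) = √0.4210 = 0.6489 rad/s.
T_n = 2π/ω_n = 6.283/0.6489 = 9.683 s.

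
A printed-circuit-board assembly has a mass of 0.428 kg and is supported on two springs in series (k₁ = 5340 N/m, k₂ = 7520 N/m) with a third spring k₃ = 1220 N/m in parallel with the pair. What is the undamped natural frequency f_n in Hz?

16.0 Hz

Series pair: k_s = k₁k₂/(k₁+k₂) = (5340)(7520)/(5340 + 7520) = 3123 N/m. In parallel with k₃: k_eq = 3123 + 1220 = 4343 N/m.
ω_n = √(k_eq/m) = √(4343/0.428) = √10150 = 100.7 rad/s.
f_n = ω_n/(2π) = 100.7/6.283 = 16.03 Hz.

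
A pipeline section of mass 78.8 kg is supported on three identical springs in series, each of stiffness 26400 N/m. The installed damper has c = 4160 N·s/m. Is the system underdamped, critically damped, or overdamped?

overdamped

Series springs: 1/k_eq = 3/26400, so k_eq = 26400/3 = 8800 N/m.
c_c = 2√(k_eq·m) = 1665 N·s/m; ζ = c/c_c = 4160/1665 = 2.50.
Since ζ > 1 the system is overdamped.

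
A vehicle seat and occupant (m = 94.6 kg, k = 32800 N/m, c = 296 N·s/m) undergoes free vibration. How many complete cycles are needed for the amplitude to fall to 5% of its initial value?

ζ = c/(2√(km)) = 296/(2√(32800 × 94.6)) = 296/3523 = 0.08402.
Logarithmic decrement δ = 2πζ/√(1 − ζ²) = 2π × 0.08402/√(1 − 0.00706) = 0.5298.
x_n/x₀ = e^(−nδ) ≤ 0.05; take ln: n ≥ ln(1/0.05)/δ = 2.996/0.5298 = 5.655.
So 6 complete cycles are required.

6 cycles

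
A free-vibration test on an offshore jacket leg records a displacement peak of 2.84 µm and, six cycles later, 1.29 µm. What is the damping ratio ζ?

0.0209

Logarithmic decrement δ = (1/n)·ln(x₀/x_n) = (1/6)·ln(2.84/1.29) = (1/6)·ln(2.202) = 0.1315.
ζ = δ/√(4π² + δ²) = 0.1315/√(39.48 + 0.0173) = 0.1315/6.285 = 0.02093.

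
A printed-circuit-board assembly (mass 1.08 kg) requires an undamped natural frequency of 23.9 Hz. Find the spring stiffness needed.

ω_n = 2πf_n = 2π × 23.9 = 150.2 rad/s.
k = m·ω_n² = 1.08 × 150.2² = 1.08 × 22550 = 24350 N/m.

24400 N/m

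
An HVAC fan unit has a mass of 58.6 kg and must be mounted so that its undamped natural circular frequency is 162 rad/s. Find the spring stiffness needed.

1540000 N/m

k = m·ω_n² = 58.6 × 162.0² = 58.6 × 26240 = 1538000 N/m.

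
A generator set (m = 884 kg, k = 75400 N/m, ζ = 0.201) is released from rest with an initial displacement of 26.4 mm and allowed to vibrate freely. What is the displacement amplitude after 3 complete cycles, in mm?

0.552 mm

Logarithmic decrement δ = 2πζ/√(1 − ζ²) = 2π × 0.2010/√(1 − 0.0404) = 1.289.
After n cycles, x_n/x₀ = e^(−nδ), so x_3 = 26.4 × e^(−3 × 1.289) = 26.4 × 0.02091 = 0.5519 mm.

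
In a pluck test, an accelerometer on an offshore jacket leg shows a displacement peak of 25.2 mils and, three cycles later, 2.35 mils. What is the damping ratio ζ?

0.125

Logarithmic decrement δ = (1/n)·ln(x₀/x_n) = (1/3)·ln(25.2/2.35) = (1/3)·ln(10.72) = 0.7908.
ζ = δ/√(4π² + δ²) = 0.7908/√(39.48 + 0.625) = 0.7908/6.333 = 0.1249.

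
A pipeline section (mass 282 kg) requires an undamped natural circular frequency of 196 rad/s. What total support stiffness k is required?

k = m·ω_n² = 282 × 196.0² = 282 × 38420 = 10830000 N/m.

10800000 N/m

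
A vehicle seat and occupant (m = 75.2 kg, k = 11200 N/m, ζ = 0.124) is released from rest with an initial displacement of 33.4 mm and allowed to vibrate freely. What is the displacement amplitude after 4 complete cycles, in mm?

1.44 mm

Logarithmic decrement δ = 2πζ/√(1 − ζ²) = 2π × 0.1240/√(1 − 0.0154) = 0.7852.
After n cycles, x_n/x₀ = e^(−nδ), so x_4 = 33.4 × e^(−4 × 0.7852) = 33.4 × 0.04325 = 1.445 mm.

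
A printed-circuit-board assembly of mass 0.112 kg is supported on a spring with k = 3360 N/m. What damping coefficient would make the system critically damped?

38.8 N·s/m

c_c = 2√(k·m) = 2√(3360 × 0.112) = 2 × 19.40 = 38.80 N·s/m.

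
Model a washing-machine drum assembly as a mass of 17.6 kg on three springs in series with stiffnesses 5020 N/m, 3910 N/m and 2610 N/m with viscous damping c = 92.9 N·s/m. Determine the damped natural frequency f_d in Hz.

Series springs: 1/k_eq = 1/5020 + 1/3910 + 1/2610 = 0.0008381, so k_eq = 1193 N/m.
ω_n = √(k_eq/m) = √(1193/17.6) = 8.234 rad/s.
Critical damping c_c = 2√(k_eq·m) = 2√(1193 × 17.6) = 289.8 N·s/m, so ζ = c/c_c = 92.9/289.8 = 0.3205.
ω_d = ω_n√(1 − ζ²) = 8.234 × √(1 − 0.103) = 7.799 rad/s.
f_d = ω_d/(2π) = 1.241 Hz.

1.24 Hz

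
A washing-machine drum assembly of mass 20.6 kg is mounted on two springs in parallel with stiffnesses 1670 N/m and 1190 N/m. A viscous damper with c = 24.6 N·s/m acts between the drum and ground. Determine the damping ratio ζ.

0.0507

Parallel springs add: k_eq = 1670 + 1190 = 2860 N/m.
ω_n = √(k_eq/m) = √(2860/20.6) = 11.78 rad/s.
Critical damping c_c = 2√(k_eq·m) = 2√(2860 × 20.6) = 485.5 N·s/m, so ζ = c/c_c = 24.6/485.5 = 0.05067.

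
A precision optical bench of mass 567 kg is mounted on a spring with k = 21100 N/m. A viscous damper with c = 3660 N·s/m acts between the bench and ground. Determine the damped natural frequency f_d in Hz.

ω_n = √(k/m) = √(21100/567) = 6.100 rad/s.
Critical damping c_c = 2√(k·m) = 2√(21100 × 567) = 6918 N·s/m, so ζ = c/c_c = 3660/6918 = 0.5291.
ω_d = ω_n√(1 − ζ²) = 6.100 × √(1 − 0.280) = 5.177 rad/s.
f_d = ω_d/(2π) = 0.8239 Hz.

0.824 Hz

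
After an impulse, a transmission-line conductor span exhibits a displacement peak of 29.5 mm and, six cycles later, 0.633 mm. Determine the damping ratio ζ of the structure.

0.101

Logarithmic decrement δ = (1/n)·ln(x₀/x_n) = (1/6)·ln(29.5/0.633) = (1/6)·ln(46.60) = 0.6403.
ζ = δ/√(4π² + δ²) = 0.6403/√(39.48 + 0.410) = 0.6403/6.316 = 0.1014.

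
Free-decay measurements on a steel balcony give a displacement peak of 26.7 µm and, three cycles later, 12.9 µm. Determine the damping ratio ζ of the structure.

Logarithmic decrement δ = (1/n)·ln(x₀/x_n) = (1/3)·ln(26.7/12.9) = (1/3)·ln(2.070) = 0.2425.
ζ = δ/√(4π² + δ²) = 0.2425/√(39.48 + 0.0588) = 0.2425/6.288 = 0.03856.

0.0386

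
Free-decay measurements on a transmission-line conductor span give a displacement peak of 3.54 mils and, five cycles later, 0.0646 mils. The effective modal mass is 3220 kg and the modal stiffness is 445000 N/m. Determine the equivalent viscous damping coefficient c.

9570 N·s/m

Logarithmic decrement δ = (1/n)·ln(x₀/x_n) = (1/5)·ln(3.54/0.0646) = (1/5)·ln(54.80) = 0.8007.
ζ = δ/√(4π² + δ²) = 0.8007/√(39.48 + 0.641) = 0.8007/6.334 = 0.1264.
c = ζ · 2√(km) = 0.1264 × 2√(445000 × 3220) = 0.1264 × 75710 = 9571 N·s/m.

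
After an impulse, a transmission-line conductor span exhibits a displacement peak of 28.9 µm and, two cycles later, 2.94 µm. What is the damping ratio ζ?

Logarithmic decrement δ = (1/n)·ln(x₀/x_n) = (1/2)·ln(28.9/2.94) = (1/2)·ln(9.830) = 1.143.
ζ = δ/√(4π² + δ²) = 1.143/√(39.48 + 1.31) = 1.143/6.386 = 0.1789.

0.179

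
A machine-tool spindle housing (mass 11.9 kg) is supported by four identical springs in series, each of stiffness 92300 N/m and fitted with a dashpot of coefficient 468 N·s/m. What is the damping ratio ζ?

Series springs: 1/k_eq = 4/92300, so k_eq = 92300/4 = 23080 N/m.
ω_n = √(k_eq/m) = √(23080/11.9) = 44.03 rad/s.
Critical damping c_c = 2√(k_eq·m) = 2√(23080 × 11.9) = 1048 N·s/m, so ζ = c/c_c = 468/1048 = 0.4466.

0.447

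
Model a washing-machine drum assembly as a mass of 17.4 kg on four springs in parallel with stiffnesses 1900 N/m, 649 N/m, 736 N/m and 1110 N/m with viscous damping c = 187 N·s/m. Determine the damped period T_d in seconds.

0.420 s

Parallel springs add: k_eq = 1900 + 649 + 736 + 1110 = 4395 N/m.
ω_n = √(k_eq/m) = √(4395/17.4) = 15.89 rad/s.
Critical damping c_c = 2√(k_eq·m) = 2√(4395 × 17.4) = 553.1 N·s/m, so ζ = c/c_c = 187/553.1 = 0.3381.
ω_d = ω_n√(1 − ζ²) = 15.89 × √(1 − 0.114) = 14.96 rad/s.
T_d = 2π/ω_d = 0.4201 s.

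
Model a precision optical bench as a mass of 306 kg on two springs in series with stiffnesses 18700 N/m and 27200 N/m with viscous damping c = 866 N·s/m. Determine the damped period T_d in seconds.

1.07 s

Series springs: 1/k_eq = 1/18700 + 1/27200 = 9.024×10^-5, so k_eq = 11080 N/m.
ω_n = √(k_eq/m) = √(11080/306) = 6.018 rad/s.
Critical damping c_c = 2√(k_eq·m) = 2√(11080 × 306) = 3683 N·s/m, so ζ = c/c_c = 866/3683 = 0.2351.
ω_d = ω_n√(1 − ζ²) = 6.018 × √(1 − 0.0553) = 5.849 rad/s.
T_d = 2π/ω_d = 1.074 s.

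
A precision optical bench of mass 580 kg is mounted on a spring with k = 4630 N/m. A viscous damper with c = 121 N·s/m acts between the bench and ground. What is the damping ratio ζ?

ω_n = √(k/m) = √(4630/580) = 2.825 rad/s.
Critical damping c_c = 2√(k·m) = 2√(4630 × 580) = 3277 N·s/m, so ζ = c/c_c = 121/3277 = 0.03692.

0.0369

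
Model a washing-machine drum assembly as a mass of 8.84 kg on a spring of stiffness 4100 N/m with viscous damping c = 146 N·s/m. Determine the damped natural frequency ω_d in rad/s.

ω_n = √(k/m) = √(4100/8.84) = 21.54 rad/s.
Critical damping c_c = 2√(k·m) = 2√(4100 × 8.84) = 380.8 N·s/m, so ζ = c/c_c = 146/380.8 = 0.3834.
ω_d = ω_n√(1 − ζ²) = 21.54 × √(1 − 0.147) = 19.89 rad/s.

19.9 rad/s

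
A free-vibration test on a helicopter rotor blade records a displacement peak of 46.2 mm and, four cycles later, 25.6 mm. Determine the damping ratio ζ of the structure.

Logarithmic decrement δ = (1/n)·ln(x₀/x_n) = (1/4)·ln(46.2/25.6) = (1/4)·ln(1.805) = 0.1476.
ζ = δ/√(4π² + δ²) = 0.1476/√(39.48 + 0.0218) = 0.1476/6.285 = 0.02348.

0.0235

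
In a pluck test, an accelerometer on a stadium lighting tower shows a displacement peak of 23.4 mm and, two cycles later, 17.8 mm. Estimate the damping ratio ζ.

Logarithmic decrement δ = (1/n)·ln(x₀/x_n) = (1/2)·ln(23.4/17.8) = (1/2)·ln(1.315) = 0.1368.
ζ = δ/√(4π² + δ²) = 0.1368/√(39.48 + 0.0187) = 0.1368/6.285 = 0.02176.

0.0218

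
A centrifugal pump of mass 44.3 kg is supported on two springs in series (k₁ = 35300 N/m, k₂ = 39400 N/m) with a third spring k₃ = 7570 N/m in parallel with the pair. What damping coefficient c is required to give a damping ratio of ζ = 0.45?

Series pair: k_s = k₁k₂/(k₁+k₂) = (35300)(39400)/(35300 + 39400) = 18620 N/m. In parallel with k₃: k_eq = 18620 + 7570 = 26190 N/m.
c_c = 2√(k_eq·m) = 2√(26190 × 44.3) = 2154 N·s/m.
c = ζ·c_c = 0.45 × 2154 = 969.4 N·s/m.

969 N·s/m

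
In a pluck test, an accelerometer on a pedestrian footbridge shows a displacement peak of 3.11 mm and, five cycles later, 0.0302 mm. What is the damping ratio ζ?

0.146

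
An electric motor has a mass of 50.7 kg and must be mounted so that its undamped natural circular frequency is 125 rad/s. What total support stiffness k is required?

k = m·ω_n² = 50.7 × 125.0² = 50.7 × 15620 = 792200 N/m.

792000 N/m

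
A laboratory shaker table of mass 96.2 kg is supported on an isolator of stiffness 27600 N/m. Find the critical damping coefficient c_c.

c_c = 2√(k·m) = 2√(27600 × 96.2) = 2 × 1629 = 3259 N·s/m.

3260 N·s/m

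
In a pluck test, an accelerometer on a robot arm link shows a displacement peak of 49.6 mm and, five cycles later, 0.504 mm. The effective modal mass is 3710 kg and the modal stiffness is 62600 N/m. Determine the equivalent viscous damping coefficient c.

4410 N·s/m

Logarithmic decrement δ = (1/n)·ln(x₀/x_n) = (1/5)·ln(49.6/0.504) = (1/5)·ln(98.41) = 0.9178.
ζ = δ/√(4π² + δ²) = 0.9178/√(39.48 + 0.842) = 0.9178/6.350 = 0.1445.
c = ζ · 2√(km) = 0.1445 × 2√(62600 × 3710) = 0.1445 × 30480 = 4406 N·s/m.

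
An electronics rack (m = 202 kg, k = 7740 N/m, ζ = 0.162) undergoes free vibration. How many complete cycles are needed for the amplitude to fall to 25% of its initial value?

2 cycles

Logarithmic decrement δ = 2πζ/√(1 − ζ²) = 2π × 0.1620/√(1 − 0.0262) = 1.032.
x_n/x₀ = e^(−nδ) ≤ 0.25; take ln: n ≥ ln(1/0.25)/δ = 1.386/1.032 = 1.344.
So 2 complete cycles are required.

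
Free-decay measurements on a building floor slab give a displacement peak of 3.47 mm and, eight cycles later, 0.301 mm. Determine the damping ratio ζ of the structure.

Logarithmic decrement δ = (1/n)·ln(x₀/x_n) = (1/8)·ln(3.47/0.301) = (1/8)·ln(11.53) = 0.3056.
ζ = δ/√(4π² + δ²) = 0.3056/√(39.48 + 0.0934) = 0.3056/6.291 = 0.04858.

0.0486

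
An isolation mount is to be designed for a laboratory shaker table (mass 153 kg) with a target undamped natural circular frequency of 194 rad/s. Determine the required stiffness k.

5760000 N/m

k = m·ω_n² = 153 × 194.0² = 153 × 37640 = 5758000 N/m.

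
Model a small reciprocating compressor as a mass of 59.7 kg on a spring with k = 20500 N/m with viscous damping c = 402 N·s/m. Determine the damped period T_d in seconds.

0.345 s

ω_n = √(k/m) = √(20500/59.7) = 18.53 rad/s.
Critical damping c_c = 2√(k·m) = 2√(20500 × 59.7) = 2213 N·s/m, so ζ = c/c_c = 402/2213 = 0.1817.
ω_d = ω_n√(1 − ζ²) = 18.53 × √(1 − 0.0330) = 18.22 rad/s.
T_d = 2π/ω_d = 0.3448 s.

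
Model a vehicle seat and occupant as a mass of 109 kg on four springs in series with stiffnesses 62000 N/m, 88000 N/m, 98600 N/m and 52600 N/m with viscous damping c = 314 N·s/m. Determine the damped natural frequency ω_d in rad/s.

Series springs: 1/k_eq = 1/62000 + 1/88000 + 1/98600 + 1/52600 = 5.665×10^-5, so k_eq = 17650 N/m.
ω_n = √(k_eq/m) = √(17650/109) = 12.73 rad/s.
Critical damping c_c = 2√(k_eq·m) = 2√(17650 × 109) = 2774 N·s/m, so ζ = c/c_c = 314/2774 = 0.1132.
ω_d = ω_n√(1 − ζ²) = 12.73 × √(1 − 0.0128) = 12.64 rad/s.

12.6 rad/s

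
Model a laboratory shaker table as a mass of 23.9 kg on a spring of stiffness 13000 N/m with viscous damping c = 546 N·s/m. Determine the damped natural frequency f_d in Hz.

ω_n = √(k/m) = √(13000/23.9) = 23.32 rad/s.
Critical damping c_c = 2√(k·m) = 2√(13000 × 23.9) = 1115 N·s/m, so ζ = c/c_c = 546/1115 = 0.4898.
ω_d = ω_n√(1 − ζ²) = 23.32 × √(1 − 0.240) = 20.33 rad/s.
f_d = ω_d/(2π) = 3.236 Hz.

3.24 Hz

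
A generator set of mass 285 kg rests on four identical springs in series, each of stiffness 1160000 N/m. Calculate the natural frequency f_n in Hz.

5.08 Hz

Series springs: 1/k_eq = 4/1160000, so k_eq = 1160000/4 = 290000 N/m.
ω_n = √(k_eq/m) = √(290000/285) = √1018 = 31.90 rad/s.
f_n = ω_n/(2π) = 31.90/6.283 = 5.077 Hz.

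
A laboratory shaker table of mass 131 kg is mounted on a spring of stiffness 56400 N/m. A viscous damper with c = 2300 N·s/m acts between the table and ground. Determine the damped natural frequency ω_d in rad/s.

18.8 rad/s

ω_n = √(k/m) = √(56400/131) = 20.75 rad/s.
Critical damping c_c = 2√(k·m) = 2√(56400 × 131) = 5436 N·s/m, so ζ = c/c_c = 2300/5436 = 0.4231.
ω_d = ω_n√(1 − ζ²) = 20.75 × √(1 − 0.179) = 18.80 rad/s.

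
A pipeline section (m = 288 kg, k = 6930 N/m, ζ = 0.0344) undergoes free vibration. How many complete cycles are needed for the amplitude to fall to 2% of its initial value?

Logarithmic decrement δ = 2πζ/√(1 − ζ²) = 2π × 0.03440/√(1 − 0.00118) = 0.2163.
x_n/x₀ = e^(−nδ) ≤ 0.02; take ln: n ≥ ln(1/0.02)/δ = 3.912/0.2163 = 18.09.
So 19 complete cycles are required.

19 cycles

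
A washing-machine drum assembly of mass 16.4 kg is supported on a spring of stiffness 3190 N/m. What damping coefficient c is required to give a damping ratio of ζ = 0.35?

160 N·s/m

c_c = 2√(k·m) = 2√(3190 × 16.4) = 457.5 N·s/m.
c = ζ·c_c = 0.35 × 457.5 = 160.1 N·s/m.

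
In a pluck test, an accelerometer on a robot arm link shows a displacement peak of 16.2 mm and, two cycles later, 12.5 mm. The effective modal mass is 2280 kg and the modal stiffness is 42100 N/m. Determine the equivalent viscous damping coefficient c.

Logarithmic decrement δ = (1/n)·ln(x₀/x_n) = (1/2)·ln(16.2/12.5) = (1/2)·ln(1.296) = 0.1296.
ζ = δ/√(4π² + δ²) = 0.1296/√(39.48 + 0.0168) = 0.1296/6.285 = 0.02063.
c = ζ · 2√(km) = 0.02063 × 2√(42100 × 2280) = 0.02063 × 19590 = 404.2 N·s/m.

404 N·s/m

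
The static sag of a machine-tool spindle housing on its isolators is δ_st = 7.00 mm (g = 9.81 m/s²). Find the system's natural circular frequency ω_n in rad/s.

37.4 rad/s

ω_n = √(g/δ_st) = √(9.81/0.00700) = √1401 = 37.44 rad/s.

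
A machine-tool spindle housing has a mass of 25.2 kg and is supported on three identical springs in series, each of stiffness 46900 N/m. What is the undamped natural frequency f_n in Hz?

3.96 Hz

Series springs: 1/k_eq = 3/46900, so k_eq = 46900/3 = 15630 N/m.
ω_n = √(k_eq/m) = √(15630/25.2) = √620.4 = 24.91 rad/s.
f_n = ω_n/(2π) = 24.91/6.283 = 3.964 Hz.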